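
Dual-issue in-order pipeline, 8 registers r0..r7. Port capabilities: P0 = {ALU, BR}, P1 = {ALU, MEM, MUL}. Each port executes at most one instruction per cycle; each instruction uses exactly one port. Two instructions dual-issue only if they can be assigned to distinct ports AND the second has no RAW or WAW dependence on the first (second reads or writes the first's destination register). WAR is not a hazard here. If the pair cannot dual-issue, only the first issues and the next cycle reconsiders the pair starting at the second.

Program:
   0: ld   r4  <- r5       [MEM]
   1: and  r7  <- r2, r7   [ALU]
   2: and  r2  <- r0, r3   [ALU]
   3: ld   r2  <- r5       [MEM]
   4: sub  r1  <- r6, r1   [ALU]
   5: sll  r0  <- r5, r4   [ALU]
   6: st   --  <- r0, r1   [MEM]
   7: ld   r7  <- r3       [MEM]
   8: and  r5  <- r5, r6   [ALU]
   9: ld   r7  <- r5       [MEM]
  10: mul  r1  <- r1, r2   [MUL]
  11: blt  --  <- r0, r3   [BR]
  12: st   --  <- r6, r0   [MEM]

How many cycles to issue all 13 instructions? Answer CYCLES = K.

CYCLES = 9

[0] i0,i1  ld.MEM+and.ALU  -- dual
[1] i2  and.ALU  -- WAW r2
[2] i3,i4  ld.MEM+sub.ALU  -- dual
[3] i5  sll.ALU  -- RAW r0
[4] i6  st.MEM  -- no-port MEM/MEM
[5] i7,i8  ld.MEM+and.ALU  -- dual
[6] i9  ld.MEM  -- no-port MEM/MUL
[7] i10,i11  mul.MUL+blt.BR  -- dual
[8] i12  st.MEM  -- tail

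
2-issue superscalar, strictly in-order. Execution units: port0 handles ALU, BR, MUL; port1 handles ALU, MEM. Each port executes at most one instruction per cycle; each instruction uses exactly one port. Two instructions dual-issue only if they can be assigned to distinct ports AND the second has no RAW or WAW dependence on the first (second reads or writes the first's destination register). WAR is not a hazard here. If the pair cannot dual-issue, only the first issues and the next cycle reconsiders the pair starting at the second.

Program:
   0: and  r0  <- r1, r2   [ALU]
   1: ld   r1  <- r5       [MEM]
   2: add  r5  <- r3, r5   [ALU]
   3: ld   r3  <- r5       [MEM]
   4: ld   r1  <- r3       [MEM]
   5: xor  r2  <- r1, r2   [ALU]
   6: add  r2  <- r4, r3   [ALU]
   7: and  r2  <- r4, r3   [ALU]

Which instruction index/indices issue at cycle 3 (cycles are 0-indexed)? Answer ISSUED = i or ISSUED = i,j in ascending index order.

[0] i0,i1  and.ALU;ld.MEM  -- 2-wide
[1] i2  add.ALU  -- RAW r5
[2] i3  ld.MEM  -- no-port MEM/MEM
[3] i4  ld.MEM  -- RAW r1
[4] i5  xor.ALU  -- WAW r2
[5] i6  add.ALU  -- WAW r2
[6] i7  and.ALU  -- tail

ISSUED = 4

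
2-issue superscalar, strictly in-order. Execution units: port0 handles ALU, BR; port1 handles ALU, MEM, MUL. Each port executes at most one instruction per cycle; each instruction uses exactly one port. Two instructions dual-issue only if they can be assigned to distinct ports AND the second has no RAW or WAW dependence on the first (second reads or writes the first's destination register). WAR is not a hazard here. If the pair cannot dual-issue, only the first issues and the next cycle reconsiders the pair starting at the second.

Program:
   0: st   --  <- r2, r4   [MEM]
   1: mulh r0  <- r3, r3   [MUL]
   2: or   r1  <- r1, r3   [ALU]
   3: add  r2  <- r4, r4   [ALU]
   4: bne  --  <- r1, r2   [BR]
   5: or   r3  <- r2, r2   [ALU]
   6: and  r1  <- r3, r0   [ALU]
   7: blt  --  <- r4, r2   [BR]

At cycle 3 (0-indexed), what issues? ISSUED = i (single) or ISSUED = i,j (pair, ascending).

ISSUED = 4,5

0. st @i0  | no-port MEM/MUL
1. mulh/or @i1/i2  | dual
2. add @i3  | RAW r2
3. bne/or @i4/i5  | dual
4. and/blt @i6/i7  | dual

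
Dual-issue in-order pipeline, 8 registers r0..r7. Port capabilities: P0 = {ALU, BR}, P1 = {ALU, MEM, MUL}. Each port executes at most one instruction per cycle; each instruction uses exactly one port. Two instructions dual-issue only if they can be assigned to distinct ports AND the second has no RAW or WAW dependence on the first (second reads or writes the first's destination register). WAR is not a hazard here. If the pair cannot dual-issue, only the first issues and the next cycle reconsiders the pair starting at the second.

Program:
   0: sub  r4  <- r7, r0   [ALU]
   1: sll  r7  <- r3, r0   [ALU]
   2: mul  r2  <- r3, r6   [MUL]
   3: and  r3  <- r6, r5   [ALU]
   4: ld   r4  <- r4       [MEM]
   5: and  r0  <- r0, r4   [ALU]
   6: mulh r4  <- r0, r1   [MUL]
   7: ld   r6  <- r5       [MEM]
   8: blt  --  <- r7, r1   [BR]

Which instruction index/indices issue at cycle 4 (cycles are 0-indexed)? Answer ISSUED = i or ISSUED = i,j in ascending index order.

ISSUED = 6

[0] i0&i1  sub.ALU/sll.ALU  -- pair
[1] i2&i3  mul.MUL/and.ALU  -- pair
[2] i4  ld.MEM  -- RAW r4
[3] i5  and.ALU  -- RAW r0
[4] i6  mulh.MUL  -- no-port MUL/MEM
[5] i7&i8  ld.MEM/blt.BR  -- pair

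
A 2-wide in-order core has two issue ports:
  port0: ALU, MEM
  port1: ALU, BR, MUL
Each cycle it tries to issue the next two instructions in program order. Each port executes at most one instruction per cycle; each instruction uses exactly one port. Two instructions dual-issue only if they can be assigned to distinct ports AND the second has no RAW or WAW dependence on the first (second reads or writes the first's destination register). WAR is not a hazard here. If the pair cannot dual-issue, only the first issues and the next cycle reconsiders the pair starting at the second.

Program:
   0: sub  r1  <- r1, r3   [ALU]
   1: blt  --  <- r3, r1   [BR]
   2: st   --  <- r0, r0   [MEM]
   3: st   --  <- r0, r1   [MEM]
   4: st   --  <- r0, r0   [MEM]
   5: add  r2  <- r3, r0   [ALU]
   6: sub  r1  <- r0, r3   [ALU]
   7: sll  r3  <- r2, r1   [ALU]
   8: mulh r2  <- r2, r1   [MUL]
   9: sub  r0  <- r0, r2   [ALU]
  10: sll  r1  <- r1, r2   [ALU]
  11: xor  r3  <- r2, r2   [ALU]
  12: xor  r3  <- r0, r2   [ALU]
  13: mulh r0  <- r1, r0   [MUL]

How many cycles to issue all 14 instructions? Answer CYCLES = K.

t=0 i0:sub ; RAW r1
t=1 i1,i2:blt+st ; dual
t=2 i3:st ; no-port MEM/MEM
t=3 i4,i5:st+add ; dual
t=4 i6:sub ; RAW r1
t=5 i7,i8:sll+mulh ; dual
t=6 i9,i10:sub+sll ; dual
t=7 i11:xor ; WAW r3
t=8 i12,i13:xor+mulh ; dual

CYCLES = 9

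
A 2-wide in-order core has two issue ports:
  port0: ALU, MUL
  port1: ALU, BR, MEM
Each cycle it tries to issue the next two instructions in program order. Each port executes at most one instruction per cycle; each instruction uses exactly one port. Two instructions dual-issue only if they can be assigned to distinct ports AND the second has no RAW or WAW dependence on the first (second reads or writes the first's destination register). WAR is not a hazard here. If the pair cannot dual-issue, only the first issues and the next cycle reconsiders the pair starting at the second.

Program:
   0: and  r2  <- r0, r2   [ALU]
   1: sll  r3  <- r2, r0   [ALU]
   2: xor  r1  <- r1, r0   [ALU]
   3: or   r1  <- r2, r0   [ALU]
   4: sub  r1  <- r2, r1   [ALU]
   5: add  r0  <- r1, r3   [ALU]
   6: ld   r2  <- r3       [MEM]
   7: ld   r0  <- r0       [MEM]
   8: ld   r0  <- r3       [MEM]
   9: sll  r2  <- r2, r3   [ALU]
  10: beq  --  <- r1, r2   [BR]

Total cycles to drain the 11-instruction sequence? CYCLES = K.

[0] i0  and.ALU  -- RAW r2
[1] i1+i2  sll.ALU;xor.ALU  -- dual
[2] i3  or.ALU  -- RAW+WAW r1
[3] i4  sub.ALU  -- RAW r1
[4] i5+i6  add.ALU;ld.MEM  -- dual
[5] i7  ld.MEM  -- no-port MEM/MEM
[6] i8+i9  ld.MEM;sll.ALU  -- dual
[7] i10  beq.BR  -- tail

CYCLES = 8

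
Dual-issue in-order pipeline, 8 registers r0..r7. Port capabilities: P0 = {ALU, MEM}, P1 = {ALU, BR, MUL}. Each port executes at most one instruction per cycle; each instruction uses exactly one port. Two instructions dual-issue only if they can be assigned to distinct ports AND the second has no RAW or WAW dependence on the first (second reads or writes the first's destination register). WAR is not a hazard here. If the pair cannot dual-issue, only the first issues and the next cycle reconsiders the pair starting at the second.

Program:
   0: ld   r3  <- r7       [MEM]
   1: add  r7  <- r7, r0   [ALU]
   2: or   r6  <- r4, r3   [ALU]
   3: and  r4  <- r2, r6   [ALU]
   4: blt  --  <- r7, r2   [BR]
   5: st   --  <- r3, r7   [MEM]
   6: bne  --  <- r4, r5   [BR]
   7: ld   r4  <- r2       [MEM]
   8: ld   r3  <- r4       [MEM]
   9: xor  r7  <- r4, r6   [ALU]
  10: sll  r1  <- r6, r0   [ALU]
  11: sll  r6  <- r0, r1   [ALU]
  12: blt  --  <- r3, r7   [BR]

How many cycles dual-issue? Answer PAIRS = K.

PAIRS = 5

c0: i0+i1 ld add  dual
c1: i2 or  RAW r6
c2: i3+i4 and blt  dual
c3: i5+i6 st bne  dual
c4: i7 ld  no-port MEM/MEM
c5: i8+i9 ld xor  dual
c6: i10 sll  RAW r1
c7: i11+i12 sll blt  dual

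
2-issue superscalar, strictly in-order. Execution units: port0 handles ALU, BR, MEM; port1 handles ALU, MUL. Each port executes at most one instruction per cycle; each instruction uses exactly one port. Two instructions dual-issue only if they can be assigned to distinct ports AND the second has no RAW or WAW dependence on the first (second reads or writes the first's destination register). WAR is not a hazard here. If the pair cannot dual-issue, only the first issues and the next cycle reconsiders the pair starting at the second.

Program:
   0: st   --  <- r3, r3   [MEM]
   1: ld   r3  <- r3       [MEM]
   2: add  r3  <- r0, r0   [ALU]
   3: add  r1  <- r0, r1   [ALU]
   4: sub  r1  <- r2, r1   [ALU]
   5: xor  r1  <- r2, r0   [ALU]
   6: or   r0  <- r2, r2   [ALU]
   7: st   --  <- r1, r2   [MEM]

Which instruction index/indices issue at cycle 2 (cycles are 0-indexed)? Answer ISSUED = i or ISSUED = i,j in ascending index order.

ISSUED = 2,3

c0: i0 st  no-port MEM/MEM
c1: i1 ld  WAW r3
c2: i2&i3 add;add  2-wide
c3: i4 sub  WAW r1
c4: i5&i6 xor;or  2-wide
c5: i7 st  tail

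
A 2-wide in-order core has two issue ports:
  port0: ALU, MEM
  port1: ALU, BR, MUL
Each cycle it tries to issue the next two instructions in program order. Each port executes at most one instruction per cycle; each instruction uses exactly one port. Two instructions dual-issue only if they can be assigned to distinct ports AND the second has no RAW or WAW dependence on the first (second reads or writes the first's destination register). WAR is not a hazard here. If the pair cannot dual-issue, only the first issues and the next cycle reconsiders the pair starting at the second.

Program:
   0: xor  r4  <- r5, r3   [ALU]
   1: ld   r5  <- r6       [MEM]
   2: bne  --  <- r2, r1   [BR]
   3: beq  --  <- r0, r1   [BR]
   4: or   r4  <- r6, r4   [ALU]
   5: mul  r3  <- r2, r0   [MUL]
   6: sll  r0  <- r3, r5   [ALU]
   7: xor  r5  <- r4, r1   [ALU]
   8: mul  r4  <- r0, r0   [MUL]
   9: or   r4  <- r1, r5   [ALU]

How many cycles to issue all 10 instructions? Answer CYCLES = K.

0. xor/ld @i0&i1  | 2-wide
1. bne @i2  | no-port BR/BR
2. beq/or @i3&i4  | 2-wide
3. mul @i5  | RAW r3
4. sll/xor @i6&i7  | 2-wide
5. mul @i8  | WAW r4
6. or @i9  | tail

CYCLES = 7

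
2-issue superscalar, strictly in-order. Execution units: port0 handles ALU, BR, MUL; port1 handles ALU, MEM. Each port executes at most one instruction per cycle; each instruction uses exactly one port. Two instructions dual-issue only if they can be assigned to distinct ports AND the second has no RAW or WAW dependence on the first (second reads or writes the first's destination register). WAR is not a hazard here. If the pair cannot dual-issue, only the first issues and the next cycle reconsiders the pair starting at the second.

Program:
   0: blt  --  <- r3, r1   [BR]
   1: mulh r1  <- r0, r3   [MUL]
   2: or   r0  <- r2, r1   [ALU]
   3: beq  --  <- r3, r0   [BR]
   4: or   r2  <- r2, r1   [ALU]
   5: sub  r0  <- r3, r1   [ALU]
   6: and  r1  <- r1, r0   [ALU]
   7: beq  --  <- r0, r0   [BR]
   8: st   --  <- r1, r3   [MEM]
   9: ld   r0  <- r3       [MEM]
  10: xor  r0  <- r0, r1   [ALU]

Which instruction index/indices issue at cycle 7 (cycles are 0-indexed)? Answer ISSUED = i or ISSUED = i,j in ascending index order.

ISSUED = 9

0. blt @i0  | no-port BR/MUL
1. mulh @i1  | RAW r1
2. or @i2  | RAW r0
3. beq+or @i3/i4  | dual
4. sub @i5  | RAW r0
5. and+beq @i6/i7  | dual
6. st @i8  | no-port MEM/MEM
7. ld @i9  | RAW+WAW r0
8. xor @i10  | tail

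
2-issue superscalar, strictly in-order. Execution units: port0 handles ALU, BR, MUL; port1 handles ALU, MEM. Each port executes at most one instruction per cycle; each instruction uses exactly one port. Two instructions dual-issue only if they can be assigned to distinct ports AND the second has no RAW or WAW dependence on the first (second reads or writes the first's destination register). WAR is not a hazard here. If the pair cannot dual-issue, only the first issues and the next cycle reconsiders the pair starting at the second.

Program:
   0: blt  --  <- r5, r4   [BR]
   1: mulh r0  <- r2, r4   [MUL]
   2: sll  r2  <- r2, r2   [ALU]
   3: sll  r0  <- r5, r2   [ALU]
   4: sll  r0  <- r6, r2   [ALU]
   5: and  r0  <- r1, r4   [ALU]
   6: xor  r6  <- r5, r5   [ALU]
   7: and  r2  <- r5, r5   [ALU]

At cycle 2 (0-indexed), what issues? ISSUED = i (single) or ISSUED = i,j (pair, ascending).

0. blt.BR @i0  | no-port BR/MUL
1. mulh.MUL+sll.ALU @i1+i2  | pair
2. sll.ALU @i3  | WAW r0
3. sll.ALU @i4  | WAW r0
4. and.ALU+xor.ALU @i5+i6  | pair
5. and.ALU @i7  | tail

ISSUED = 3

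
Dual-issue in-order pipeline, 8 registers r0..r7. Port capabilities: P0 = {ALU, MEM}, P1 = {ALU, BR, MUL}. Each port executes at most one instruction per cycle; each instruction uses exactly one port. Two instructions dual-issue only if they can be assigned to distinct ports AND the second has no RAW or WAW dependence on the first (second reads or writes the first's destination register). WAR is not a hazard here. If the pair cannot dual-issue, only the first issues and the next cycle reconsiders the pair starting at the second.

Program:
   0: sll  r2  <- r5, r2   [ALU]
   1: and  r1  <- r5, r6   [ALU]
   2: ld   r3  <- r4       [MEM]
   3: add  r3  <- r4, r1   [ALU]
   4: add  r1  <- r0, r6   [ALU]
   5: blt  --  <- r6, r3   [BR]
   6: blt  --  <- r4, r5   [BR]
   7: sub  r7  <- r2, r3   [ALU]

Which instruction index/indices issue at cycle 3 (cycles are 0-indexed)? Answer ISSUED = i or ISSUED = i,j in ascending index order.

ISSUED = 5

  cy0 -> i0,i1 (sll.ALU/and.ALU) pair
  cy1 -> i2 (ld.MEM) WAW r3
  cy2 -> i3,i4 (add.ALU/add.ALU) pair
  cy3 -> i5 (blt.BR) no-port BR/BR
  cy4 -> i6,i7 (blt.BR/sub.ALU) pair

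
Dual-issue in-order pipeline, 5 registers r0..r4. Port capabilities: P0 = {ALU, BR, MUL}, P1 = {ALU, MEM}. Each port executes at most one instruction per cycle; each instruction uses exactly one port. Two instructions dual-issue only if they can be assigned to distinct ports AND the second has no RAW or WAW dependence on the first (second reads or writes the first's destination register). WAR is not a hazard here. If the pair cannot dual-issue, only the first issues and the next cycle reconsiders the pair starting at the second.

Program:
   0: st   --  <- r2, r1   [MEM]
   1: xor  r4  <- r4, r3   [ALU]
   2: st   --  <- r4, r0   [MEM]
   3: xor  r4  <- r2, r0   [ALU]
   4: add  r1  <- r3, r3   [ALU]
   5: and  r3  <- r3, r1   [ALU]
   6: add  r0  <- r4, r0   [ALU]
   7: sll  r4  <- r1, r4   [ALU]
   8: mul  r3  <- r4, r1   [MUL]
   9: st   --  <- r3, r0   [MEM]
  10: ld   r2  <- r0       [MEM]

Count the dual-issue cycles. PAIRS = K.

#0 head=0: st;xor i0+i1 2-wide
#1 head=2: st;xor i2+i3 2-wide
#2 head=4: add i4 RAW r1
#3 head=5: and;add i5+i6 2-wide
#4 head=7: sll i7 RAW r4
#5 head=8: mul i8 RAW r3
#6 head=9: st i9 no-port MEM/MEM
#7 head=10: ld i10 tail

PAIRS = 3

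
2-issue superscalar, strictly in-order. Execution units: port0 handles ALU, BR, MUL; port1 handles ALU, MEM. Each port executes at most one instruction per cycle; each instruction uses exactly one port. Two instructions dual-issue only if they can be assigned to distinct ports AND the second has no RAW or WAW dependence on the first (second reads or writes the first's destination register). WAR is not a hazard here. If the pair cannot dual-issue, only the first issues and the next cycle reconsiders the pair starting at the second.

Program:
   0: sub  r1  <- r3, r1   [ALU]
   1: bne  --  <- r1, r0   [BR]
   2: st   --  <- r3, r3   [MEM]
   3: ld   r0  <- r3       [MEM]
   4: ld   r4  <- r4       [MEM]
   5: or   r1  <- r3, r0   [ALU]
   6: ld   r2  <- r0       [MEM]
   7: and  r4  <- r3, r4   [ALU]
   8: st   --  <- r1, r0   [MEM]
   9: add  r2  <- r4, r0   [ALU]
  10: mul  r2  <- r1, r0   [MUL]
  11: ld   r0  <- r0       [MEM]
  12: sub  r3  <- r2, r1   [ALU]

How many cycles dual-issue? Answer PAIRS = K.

c0: i0 sub.ALU  RAW r1
c1: i1/i2 bne.BR st.MEM  2-wide
c2: i3 ld.MEM  no-port MEM/MEM
c3: i4/i5 ld.MEM or.ALU  2-wide
c4: i6/i7 ld.MEM and.ALU  2-wide
c5: i8/i9 st.MEM add.ALU  2-wide
c6: i10/i11 mul.MUL ld.MEM  2-wide
c7: i12 sub.ALU  tail

PAIRS = 5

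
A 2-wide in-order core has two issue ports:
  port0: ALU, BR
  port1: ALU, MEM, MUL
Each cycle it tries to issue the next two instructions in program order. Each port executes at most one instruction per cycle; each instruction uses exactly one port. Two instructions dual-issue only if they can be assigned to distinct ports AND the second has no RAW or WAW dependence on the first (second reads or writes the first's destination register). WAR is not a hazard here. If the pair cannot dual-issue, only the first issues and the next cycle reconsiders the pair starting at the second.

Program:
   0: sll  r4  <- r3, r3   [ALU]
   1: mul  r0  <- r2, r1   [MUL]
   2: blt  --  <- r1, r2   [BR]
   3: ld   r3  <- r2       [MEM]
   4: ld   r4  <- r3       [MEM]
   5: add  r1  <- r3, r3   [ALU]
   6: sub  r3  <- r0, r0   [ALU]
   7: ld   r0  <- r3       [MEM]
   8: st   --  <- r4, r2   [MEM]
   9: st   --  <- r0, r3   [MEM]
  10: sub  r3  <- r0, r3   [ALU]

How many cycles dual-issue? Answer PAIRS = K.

c0: i0&i1 sll.ALU;mul.MUL  dual
c1: i2&i3 blt.BR;ld.MEM  dual
c2: i4&i5 ld.MEM;add.ALU  dual
c3: i6 sub.ALU  RAW r3
c4: i7 ld.MEM  no-port MEM/MEM
c5: i8 st.MEM  no-port MEM/MEM
c6: i9&i10 st.MEM;sub.ALU  dual

PAIRS = 4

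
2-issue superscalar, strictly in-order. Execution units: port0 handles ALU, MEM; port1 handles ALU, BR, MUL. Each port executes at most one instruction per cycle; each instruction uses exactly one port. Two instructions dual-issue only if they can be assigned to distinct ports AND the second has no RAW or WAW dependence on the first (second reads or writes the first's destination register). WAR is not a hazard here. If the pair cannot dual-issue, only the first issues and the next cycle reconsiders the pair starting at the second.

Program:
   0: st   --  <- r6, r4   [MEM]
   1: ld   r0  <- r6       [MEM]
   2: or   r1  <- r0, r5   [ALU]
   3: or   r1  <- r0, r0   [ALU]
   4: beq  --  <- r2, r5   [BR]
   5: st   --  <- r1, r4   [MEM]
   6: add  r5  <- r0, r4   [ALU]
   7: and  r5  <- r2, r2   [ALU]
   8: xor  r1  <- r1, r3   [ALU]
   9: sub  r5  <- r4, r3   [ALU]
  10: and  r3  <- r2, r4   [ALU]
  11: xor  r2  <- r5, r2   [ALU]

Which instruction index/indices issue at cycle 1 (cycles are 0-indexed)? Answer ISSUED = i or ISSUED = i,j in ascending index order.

#0 head=0: st.MEM i0 no-port MEM/MEM
#1 head=1: ld.MEM i1 RAW r0
#2 head=2: or.ALU i2 WAW r1
#3 head=3: or.ALU/beq.BR i3&i4 dual
#4 head=5: st.MEM/add.ALU i5&i6 dual
#5 head=7: and.ALU/xor.ALU i7&i8 dual
#6 head=9: sub.ALU/and.ALU i9&i10 dual
#7 head=11: xor.ALU i11 tail

ISSUED = 1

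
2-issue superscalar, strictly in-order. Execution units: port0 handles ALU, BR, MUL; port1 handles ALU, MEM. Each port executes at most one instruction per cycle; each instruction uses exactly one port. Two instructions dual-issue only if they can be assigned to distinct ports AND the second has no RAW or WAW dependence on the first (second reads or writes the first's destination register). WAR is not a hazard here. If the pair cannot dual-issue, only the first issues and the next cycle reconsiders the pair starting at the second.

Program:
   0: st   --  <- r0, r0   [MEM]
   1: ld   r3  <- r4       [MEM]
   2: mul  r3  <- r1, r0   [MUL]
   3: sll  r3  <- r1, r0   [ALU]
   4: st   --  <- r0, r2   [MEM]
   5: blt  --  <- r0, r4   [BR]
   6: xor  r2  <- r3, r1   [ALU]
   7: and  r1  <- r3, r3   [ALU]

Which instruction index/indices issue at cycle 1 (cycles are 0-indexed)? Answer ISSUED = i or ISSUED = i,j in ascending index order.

#0 head=0: st i0 no-port MEM/MEM
#1 head=1: ld i1 WAW r3
#2 head=2: mul i2 WAW r3
#3 head=3: sll/st i3+i4 2-wide
#4 head=5: blt/xor i5+i6 2-wide
#5 head=7: and i7 tail

ISSUED = 1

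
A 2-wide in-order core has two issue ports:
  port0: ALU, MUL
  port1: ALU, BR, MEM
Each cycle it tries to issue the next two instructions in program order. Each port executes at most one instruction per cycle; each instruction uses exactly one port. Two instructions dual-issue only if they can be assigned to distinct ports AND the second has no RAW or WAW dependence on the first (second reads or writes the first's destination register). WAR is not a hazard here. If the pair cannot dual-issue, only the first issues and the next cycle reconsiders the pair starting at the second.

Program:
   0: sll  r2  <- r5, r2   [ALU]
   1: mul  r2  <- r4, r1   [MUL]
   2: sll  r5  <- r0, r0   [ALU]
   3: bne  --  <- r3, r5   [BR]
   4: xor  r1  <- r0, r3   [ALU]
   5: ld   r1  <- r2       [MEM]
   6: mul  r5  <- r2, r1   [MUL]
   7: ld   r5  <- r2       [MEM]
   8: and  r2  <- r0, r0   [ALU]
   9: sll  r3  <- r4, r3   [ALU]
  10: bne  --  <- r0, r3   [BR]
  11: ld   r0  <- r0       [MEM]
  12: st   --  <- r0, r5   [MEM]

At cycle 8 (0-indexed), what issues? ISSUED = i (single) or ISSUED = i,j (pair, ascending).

t=0 i0:sll ; WAW r2
t=1 i1/i2:mul;sll ; pair
t=2 i3/i4:bne;xor ; pair
t=3 i5:ld ; RAW r1
t=4 i6:mul ; WAW r5
t=5 i7/i8:ld;and ; pair
t=6 i9:sll ; RAW r3
t=7 i10:bne ; no-port BR/MEM
t=8 i11:ld ; no-port MEM/MEM
t=9 i12:st ; tail

ISSUED = 11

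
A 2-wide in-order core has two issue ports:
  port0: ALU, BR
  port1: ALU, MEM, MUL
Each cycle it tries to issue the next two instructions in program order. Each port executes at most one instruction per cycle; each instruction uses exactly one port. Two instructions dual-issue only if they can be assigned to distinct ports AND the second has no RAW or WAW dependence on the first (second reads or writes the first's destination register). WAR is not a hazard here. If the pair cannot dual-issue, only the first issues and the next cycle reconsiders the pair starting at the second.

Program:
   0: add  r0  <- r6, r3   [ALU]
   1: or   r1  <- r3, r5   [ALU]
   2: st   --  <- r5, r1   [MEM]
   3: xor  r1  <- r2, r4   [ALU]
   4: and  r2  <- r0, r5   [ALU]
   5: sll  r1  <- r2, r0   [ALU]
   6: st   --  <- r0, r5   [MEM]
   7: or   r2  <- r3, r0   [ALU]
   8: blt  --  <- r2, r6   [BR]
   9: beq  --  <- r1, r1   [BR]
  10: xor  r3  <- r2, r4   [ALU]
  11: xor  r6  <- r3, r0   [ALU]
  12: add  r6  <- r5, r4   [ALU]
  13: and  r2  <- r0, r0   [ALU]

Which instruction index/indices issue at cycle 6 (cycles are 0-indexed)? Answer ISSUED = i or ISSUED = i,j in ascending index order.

ISSUED = 9,10

#0 head=0: add.ALU+or.ALU i0,i1 dual
#1 head=2: st.MEM+xor.ALU i2,i3 dual
#2 head=4: and.ALU i4 RAW r2
#3 head=5: sll.ALU+st.MEM i5,i6 dual
#4 head=7: or.ALU i7 RAW r2
#5 head=8: blt.BR i8 no-port BR/BR
#6 head=9: beq.BR+xor.ALU i9,i10 dual
#7 head=11: xor.ALU i11 WAW r6
#8 head=12: add.ALU+and.ALU i12,i13 dual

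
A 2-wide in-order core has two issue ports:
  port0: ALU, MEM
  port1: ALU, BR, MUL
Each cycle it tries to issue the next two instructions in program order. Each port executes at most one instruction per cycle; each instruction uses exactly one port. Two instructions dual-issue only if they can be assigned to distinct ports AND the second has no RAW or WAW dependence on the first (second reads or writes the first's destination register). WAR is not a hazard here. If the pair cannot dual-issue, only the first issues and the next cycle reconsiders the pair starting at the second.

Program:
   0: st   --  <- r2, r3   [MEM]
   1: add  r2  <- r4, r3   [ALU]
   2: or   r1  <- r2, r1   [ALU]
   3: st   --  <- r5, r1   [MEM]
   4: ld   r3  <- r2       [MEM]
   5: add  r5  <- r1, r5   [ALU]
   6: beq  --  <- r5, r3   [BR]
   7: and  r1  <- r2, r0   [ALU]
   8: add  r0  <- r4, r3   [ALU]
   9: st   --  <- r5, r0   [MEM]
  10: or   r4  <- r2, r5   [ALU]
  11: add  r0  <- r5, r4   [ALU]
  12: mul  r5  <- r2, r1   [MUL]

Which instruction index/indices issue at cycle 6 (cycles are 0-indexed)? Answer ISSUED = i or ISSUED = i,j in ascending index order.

ISSUED = 9,10

t=0 i0,i1:st;add ; dual
t=1 i2:or ; RAW r1
t=2 i3:st ; no-port MEM/MEM
t=3 i4,i5:ld;add ; dual
t=4 i6,i7:beq;and ; dual
t=5 i8:add ; RAW r0
t=6 i9,i10:st;or ; dual
t=7 i11,i12:add;mul ; dual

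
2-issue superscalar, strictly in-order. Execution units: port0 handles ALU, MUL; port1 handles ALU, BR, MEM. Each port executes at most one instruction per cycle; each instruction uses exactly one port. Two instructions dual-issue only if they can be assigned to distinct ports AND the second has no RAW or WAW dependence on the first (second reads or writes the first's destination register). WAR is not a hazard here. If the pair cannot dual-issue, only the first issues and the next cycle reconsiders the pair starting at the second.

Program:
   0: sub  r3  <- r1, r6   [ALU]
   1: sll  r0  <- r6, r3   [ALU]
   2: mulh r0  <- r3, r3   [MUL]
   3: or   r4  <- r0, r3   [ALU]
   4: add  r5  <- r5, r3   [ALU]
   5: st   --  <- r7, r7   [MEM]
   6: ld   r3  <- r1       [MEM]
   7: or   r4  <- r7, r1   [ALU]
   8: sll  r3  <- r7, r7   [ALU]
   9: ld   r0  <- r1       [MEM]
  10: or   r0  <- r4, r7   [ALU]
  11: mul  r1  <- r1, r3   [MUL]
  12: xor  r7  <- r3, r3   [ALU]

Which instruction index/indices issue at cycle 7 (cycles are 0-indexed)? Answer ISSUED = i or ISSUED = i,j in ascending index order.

ISSUED = 10,11

#0 head=0: sub i0 RAW r3
#1 head=1: sll i1 WAW r0
#2 head=2: mulh i2 RAW r0
#3 head=3: or/add i3,i4 2-wide
#4 head=5: st i5 no-port MEM/MEM
#5 head=6: ld/or i6,i7 2-wide
#6 head=8: sll/ld i8,i9 2-wide
#7 head=10: or/mul i10,i11 2-wide
#8 head=12: xor i12 tail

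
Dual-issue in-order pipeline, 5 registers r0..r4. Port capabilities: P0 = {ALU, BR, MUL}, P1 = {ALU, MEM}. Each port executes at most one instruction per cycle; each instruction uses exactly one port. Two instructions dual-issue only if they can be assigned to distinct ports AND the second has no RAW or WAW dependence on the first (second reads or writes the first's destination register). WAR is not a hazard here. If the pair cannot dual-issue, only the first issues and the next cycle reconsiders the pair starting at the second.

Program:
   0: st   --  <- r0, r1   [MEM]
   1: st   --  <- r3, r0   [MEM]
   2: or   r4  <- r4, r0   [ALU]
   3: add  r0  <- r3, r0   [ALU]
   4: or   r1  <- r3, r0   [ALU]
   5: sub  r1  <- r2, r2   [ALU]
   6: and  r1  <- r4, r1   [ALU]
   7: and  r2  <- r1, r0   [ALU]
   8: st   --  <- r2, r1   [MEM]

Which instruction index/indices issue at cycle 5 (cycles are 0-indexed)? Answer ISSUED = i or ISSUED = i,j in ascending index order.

t=0 i0:st ; no-port MEM/MEM
t=1 i1/i2:st;or ; 2-wide
t=2 i3:add ; RAW r0
t=3 i4:or ; WAW r1
t=4 i5:sub ; RAW+WAW r1
t=5 i6:and ; RAW r1
t=6 i7:and ; RAW r2
t=7 i8:st ; tail

ISSUED = 6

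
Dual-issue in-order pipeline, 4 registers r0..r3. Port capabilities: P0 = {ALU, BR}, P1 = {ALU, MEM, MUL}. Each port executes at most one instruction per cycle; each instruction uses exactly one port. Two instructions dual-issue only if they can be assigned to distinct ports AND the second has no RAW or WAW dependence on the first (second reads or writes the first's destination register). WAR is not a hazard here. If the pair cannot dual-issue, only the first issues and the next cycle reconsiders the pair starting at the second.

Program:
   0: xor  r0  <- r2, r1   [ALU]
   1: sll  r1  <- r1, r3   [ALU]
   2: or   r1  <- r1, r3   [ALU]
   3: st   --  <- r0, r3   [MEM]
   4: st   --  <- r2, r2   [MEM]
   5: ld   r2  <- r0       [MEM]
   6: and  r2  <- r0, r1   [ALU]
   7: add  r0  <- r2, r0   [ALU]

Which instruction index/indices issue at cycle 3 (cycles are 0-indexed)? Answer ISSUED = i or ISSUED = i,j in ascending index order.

  cy0 -> i0&i1 (xor.ALU;sll.ALU) dual
  cy1 -> i2&i3 (or.ALU;st.MEM) dual
  cy2 -> i4 (st.MEM) no-port MEM/MEM
  cy3 -> i5 (ld.MEM) WAW r2
  cy4 -> i6 (and.ALU) RAW r2
  cy5 -> i7 (add.ALU) tail

ISSUED = 5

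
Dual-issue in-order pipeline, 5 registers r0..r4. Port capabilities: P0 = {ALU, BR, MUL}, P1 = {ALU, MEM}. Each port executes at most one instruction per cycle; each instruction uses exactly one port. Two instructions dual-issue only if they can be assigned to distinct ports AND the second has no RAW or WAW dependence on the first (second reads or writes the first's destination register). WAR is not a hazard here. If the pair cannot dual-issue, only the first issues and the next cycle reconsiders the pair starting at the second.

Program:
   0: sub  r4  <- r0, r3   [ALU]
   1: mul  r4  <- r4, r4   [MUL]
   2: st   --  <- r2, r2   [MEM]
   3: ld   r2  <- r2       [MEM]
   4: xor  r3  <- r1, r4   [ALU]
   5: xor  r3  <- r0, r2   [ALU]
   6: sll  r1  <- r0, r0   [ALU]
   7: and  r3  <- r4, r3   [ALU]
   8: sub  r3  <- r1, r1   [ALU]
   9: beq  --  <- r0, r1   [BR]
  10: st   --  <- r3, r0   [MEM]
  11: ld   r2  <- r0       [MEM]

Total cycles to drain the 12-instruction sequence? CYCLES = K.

CYCLES = 8

  cy0 -> i0 (sub.ALU) RAW+WAW r4
  cy1 -> i1&i2 (mul.MUL;st.MEM) dual
  cy2 -> i3&i4 (ld.MEM;xor.ALU) dual
  cy3 -> i5&i6 (xor.ALU;sll.ALU) dual
  cy4 -> i7 (and.ALU) WAW r3
  cy5 -> i8&i9 (sub.ALU;beq.BR) dual
  cy6 -> i10 (st.MEM) no-port MEM/MEM
  cy7 -> i11 (ld.MEM) tail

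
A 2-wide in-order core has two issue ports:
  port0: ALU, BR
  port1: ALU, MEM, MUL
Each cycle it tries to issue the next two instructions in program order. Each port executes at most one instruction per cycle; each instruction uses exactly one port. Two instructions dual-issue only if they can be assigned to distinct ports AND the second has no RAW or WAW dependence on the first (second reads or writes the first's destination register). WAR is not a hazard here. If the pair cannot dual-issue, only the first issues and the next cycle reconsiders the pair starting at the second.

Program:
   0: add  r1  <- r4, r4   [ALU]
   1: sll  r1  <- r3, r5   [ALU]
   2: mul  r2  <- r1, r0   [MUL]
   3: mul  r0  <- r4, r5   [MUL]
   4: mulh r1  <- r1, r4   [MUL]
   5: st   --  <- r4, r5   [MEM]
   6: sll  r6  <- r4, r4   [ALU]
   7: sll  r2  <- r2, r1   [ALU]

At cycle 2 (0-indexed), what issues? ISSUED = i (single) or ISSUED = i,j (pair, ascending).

[0] i0  add  -- WAW r1
[1] i1  sll  -- RAW r1
[2] i2  mul  -- no-port MUL/MUL
[3] i3  mul  -- no-port MUL/MUL
[4] i4  mulh  -- no-port MUL/MEM
[5] i5&i6  st;sll  -- pair
[6] i7  sll  -- tail

ISSUED = 2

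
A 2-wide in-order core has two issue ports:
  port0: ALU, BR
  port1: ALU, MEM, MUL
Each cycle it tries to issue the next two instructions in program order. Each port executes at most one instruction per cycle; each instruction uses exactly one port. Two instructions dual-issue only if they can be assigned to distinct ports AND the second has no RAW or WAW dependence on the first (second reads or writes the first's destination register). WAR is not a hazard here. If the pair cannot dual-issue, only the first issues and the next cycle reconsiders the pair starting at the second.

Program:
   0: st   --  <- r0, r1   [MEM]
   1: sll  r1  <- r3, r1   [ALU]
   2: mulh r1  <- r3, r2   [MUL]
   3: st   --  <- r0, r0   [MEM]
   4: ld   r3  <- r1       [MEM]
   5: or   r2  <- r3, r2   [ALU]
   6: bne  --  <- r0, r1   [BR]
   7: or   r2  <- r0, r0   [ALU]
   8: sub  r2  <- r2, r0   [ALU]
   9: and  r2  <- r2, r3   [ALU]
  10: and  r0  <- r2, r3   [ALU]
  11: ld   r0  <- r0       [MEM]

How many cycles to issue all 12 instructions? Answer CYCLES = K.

CYCLES = 10

#0 head=0: st.MEM;sll.ALU i0+i1 pair
#1 head=2: mulh.MUL i2 no-port MUL/MEM
#2 head=3: st.MEM i3 no-port MEM/MEM
#3 head=4: ld.MEM i4 RAW r3
#4 head=5: or.ALU;bne.BR i5+i6 pair
#5 head=7: or.ALU i7 RAW+WAW r2
#6 head=8: sub.ALU i8 RAW+WAW r2
#7 head=9: and.ALU i9 RAW r2
#8 head=10: and.ALU i10 RAW+WAW r0
#9 head=11: ld.MEM i11 tail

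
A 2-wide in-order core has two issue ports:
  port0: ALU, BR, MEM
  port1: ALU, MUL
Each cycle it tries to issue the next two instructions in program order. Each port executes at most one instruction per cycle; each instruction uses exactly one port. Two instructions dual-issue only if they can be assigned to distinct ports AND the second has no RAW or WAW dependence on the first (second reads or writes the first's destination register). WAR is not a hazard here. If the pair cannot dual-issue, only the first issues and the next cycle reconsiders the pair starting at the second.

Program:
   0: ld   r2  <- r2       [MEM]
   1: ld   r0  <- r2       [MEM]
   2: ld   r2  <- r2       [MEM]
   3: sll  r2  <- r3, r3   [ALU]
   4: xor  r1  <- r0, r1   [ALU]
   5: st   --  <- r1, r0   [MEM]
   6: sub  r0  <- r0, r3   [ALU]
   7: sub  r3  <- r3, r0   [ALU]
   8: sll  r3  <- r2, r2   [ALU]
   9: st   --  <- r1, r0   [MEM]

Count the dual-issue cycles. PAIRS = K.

  cy0 -> i0 (ld) no-port MEM/MEM
  cy1 -> i1 (ld) no-port MEM/MEM
  cy2 -> i2 (ld) WAW r2
  cy3 -> i3/i4 (sll/xor) dual
  cy4 -> i5/i6 (st/sub) dual
  cy5 -> i7 (sub) WAW r3
  cy6 -> i8/i9 (sll/st) dual

PAIRS = 3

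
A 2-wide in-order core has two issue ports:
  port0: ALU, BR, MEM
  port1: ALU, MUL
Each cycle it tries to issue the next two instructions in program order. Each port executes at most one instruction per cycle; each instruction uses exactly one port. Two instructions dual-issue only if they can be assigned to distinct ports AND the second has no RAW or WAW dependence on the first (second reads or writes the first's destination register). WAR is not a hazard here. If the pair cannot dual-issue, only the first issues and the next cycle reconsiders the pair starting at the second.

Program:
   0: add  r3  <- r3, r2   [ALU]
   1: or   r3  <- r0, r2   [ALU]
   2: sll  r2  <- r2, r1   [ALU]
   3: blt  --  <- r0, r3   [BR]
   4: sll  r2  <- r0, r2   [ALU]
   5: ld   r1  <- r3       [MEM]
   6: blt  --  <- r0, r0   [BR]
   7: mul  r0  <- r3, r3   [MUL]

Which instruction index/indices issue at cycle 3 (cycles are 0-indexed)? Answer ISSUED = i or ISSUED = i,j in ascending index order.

ISSUED = 5

c0: i0 add  WAW r3
c1: i1+i2 or sll  pair
c2: i3+i4 blt sll  pair
c3: i5 ld  no-port MEM/BR
c4: i6+i7 blt mul  pair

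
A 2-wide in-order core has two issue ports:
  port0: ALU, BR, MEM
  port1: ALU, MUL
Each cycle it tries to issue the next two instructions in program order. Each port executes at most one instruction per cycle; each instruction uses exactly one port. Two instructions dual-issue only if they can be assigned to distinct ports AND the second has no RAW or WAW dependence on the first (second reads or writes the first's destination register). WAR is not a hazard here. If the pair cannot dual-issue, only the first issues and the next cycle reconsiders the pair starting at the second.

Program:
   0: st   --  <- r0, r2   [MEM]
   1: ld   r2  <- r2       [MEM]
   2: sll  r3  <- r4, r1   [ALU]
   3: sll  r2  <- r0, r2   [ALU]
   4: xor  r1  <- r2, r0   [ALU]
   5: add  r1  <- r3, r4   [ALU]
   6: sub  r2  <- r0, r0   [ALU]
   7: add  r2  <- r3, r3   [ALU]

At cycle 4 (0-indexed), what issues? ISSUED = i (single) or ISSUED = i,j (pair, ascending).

t=0 i0:st.MEM ; no-port MEM/MEM
t=1 i1+i2:ld.MEM+sll.ALU ; pair
t=2 i3:sll.ALU ; RAW r2
t=3 i4:xor.ALU ; WAW r1
t=4 i5+i6:add.ALU+sub.ALU ; pair
t=5 i7:add.ALU ; tail

ISSUED = 5,6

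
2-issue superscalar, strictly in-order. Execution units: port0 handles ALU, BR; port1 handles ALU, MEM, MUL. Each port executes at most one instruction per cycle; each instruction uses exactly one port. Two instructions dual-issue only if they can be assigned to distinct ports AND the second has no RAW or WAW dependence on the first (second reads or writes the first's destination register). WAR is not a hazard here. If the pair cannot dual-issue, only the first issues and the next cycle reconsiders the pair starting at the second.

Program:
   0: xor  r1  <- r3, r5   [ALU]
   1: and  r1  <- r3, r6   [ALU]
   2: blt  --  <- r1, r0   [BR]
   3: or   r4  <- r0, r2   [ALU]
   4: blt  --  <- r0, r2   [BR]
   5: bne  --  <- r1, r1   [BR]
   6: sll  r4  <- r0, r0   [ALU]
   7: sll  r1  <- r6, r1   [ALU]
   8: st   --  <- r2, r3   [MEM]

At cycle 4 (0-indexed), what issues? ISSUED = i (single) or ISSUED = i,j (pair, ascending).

#0 head=0: xor i0 WAW r1
#1 head=1: and i1 RAW r1
#2 head=2: blt/or i2&i3 dual
#3 head=4: blt i4 no-port BR/BR
#4 head=5: bne/sll i5&i6 dual
#5 head=7: sll/st i7&i8 dual

ISSUED = 5,6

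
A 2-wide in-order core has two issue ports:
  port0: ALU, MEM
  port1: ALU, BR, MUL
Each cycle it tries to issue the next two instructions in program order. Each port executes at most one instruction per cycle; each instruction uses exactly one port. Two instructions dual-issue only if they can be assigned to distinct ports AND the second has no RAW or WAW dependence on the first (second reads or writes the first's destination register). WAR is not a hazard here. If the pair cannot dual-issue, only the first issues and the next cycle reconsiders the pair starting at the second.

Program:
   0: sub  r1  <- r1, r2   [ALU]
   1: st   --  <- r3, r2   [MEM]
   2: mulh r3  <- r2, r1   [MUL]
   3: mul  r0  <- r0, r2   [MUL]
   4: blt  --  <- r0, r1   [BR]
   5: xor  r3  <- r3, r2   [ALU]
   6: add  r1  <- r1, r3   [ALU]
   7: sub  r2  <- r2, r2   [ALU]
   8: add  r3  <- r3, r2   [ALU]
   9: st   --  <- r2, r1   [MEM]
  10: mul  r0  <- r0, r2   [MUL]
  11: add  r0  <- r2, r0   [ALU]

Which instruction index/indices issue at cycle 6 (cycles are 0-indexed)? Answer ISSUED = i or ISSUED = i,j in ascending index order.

  cy0 -> i0+i1 (sub/st) 2-wide
  cy1 -> i2 (mulh) no-port MUL/MUL
  cy2 -> i3 (mul) no-port MUL/BR
  cy3 -> i4+i5 (blt/xor) 2-wide
  cy4 -> i6+i7 (add/sub) 2-wide
  cy5 -> i8+i9 (add/st) 2-wide
  cy6 -> i10 (mul) RAW+WAW r0
  cy7 -> i11 (add) tail

ISSUED = 10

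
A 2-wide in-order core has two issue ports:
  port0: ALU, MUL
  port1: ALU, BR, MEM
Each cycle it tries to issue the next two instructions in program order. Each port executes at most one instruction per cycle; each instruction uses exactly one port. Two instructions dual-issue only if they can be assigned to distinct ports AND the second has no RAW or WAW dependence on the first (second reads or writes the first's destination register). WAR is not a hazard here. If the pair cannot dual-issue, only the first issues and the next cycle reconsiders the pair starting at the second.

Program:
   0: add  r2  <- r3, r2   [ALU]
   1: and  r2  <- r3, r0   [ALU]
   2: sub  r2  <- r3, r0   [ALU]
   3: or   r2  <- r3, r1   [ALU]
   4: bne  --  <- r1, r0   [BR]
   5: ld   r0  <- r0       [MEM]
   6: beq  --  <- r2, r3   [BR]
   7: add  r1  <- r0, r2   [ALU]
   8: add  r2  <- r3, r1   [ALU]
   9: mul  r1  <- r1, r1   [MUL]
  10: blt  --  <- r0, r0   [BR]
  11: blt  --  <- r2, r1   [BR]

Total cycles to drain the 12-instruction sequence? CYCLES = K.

[0] i0  add.ALU  -- WAW r2
[1] i1  and.ALU  -- WAW r2
[2] i2  sub.ALU  -- WAW r2
[3] i3+i4  or.ALU;bne.BR  -- pair
[4] i5  ld.MEM  -- no-port MEM/BR
[5] i6+i7  beq.BR;add.ALU  -- pair
[6] i8+i9  add.ALU;mul.MUL  -- pair
[7] i10  blt.BR  -- no-port BR/BR
[8] i11  blt.BR  -- tail

CYCLES = 9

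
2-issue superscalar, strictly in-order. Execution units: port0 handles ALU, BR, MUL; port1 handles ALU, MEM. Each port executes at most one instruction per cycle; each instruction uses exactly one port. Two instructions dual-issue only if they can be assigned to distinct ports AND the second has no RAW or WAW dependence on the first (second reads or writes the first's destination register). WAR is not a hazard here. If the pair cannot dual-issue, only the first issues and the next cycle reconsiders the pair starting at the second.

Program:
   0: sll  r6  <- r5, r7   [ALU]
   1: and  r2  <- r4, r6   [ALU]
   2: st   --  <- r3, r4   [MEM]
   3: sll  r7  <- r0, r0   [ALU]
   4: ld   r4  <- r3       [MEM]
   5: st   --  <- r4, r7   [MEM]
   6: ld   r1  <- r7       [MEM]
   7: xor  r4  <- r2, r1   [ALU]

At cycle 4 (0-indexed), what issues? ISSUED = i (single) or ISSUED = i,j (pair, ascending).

ISSUED = 6

0. sll.ALU @i0  | RAW r6
1. and.ALU+st.MEM @i1/i2  | 2-wide
2. sll.ALU+ld.MEM @i3/i4  | 2-wide
3. st.MEM @i5  | no-port MEM/MEM
4. ld.MEM @i6  | RAW r1
5. xor.ALU @i7  | tail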